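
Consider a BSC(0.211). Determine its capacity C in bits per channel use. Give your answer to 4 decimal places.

0.2566 bits

Binary symmetric channel: C = 1 − h₂(ε) where h₂ is the binary entropy function.
h₂(0.211) = −0.211·log₂0.211 − 0.789·log₂0.789 = 0.7434.
C = 1 − 0.7434 = 0.2566 bits per channel use.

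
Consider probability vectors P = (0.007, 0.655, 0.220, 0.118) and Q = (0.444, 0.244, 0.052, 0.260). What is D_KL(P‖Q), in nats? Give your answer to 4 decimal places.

0.8418 nats

D(P‖Q) = Σ p·ln(p/q).
  0.007·ln(0.007/0.444) = -0.02905
  0.655·ln(0.655/0.244) = 0.64679
  0.220·ln(0.220/0.052) = 0.31732
  0.118·ln(0.118/0.260) = -0.09322
D(P‖Q) = 0.8418 nats.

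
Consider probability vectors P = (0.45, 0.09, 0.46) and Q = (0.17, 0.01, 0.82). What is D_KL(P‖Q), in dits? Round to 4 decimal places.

D(P‖Q) = Σ p·log₁₀(p/q).
  0.45·log₁₀(0.45/0.17) = 0.19024
  0.09·log₁₀(0.09/0.01) = 0.08588
  0.46·log₁₀(0.46/0.82) = -0.11549
D(P‖Q) = 0.1606 dits.

0.1606 dits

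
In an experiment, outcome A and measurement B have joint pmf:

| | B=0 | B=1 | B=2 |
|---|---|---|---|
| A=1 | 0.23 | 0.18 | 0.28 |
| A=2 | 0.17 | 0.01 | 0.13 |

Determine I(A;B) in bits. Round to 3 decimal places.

0.074 bits

Marginals: p(A) = (0.6900, 0.3100), p(B) = (0.4000, 0.1900, 0.4100).
I(A;B) = H(A) + H(B) − H(A,B).
H(A) = 0.8932, H(B) = 1.5114, H(A,B) = 2.3309.
I(A;B) = 0.8932 + 1.5114 − 2.3309 = 0.074 bits.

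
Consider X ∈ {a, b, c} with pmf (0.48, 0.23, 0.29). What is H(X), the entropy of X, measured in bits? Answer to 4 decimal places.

H(X) = −Σ p·log₂ p.
  −(0.48)·log₂(0.48) = 0.50827
  −(0.23)·log₂(0.23) = 0.48767
  −(0.29)·log₂(0.29) = 0.51790
Sum: 0.50827 + 0.48767 + 0.51790 = 1.5138 bits.

1.5138 bits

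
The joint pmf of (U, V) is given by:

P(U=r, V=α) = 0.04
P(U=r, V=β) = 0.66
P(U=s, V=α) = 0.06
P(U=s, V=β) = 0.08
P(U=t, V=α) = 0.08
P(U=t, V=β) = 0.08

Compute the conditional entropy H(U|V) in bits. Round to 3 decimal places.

1.019 bits

Chain rule: H(U|V) = H(U,V) − H(V).
Marginals: p(U) = (0.7000, 0.1400, 0.1600), p(V) = (0.1800, 0.8200).
H(U,V) = 1.6995 bits; H(V) = 0.6801 bits.
H(U|V) = 1.6995 − 0.6801 = 1.019 bits.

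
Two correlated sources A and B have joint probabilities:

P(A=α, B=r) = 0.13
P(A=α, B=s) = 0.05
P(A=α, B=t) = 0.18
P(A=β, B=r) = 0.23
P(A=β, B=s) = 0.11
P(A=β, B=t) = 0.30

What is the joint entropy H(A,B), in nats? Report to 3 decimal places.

H(A,B) = −Σ p(x,y)·ln p(x,y) over all 6 cells.
  cell (α,r): −0.13·ln0.13 = 0.2652
  cell (α,s): −0.05·ln0.05 = 0.1498
  cell (α,t): −0.18·ln0.18 = 0.3087
  cell (β,r): −0.23·ln0.23 = 0.3380
  cell (β,s): −0.11·ln0.11 = 0.2428
  cell (β,t): −0.30·ln0.30 = 0.3612
Sum = 1.666 nats.

1.666 nats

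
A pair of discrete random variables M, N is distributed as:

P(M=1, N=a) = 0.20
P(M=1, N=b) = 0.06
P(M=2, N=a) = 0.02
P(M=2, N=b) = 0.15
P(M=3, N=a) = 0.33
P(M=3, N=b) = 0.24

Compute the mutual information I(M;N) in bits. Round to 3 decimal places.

Marginals: p(M) = (0.2600, 0.1700, 0.5700), p(N) = (0.5500, 0.4500).
I(M;N) = Σ p(x,y)·log₂[p(x,y)/(p(x)p(y))].
  (1,a): 0.20·log₂(1.3986) = 0.0968
  (1,b): 0.06·log₂(0.5128) = -0.0578
  (2,a): 0.02·log₂(0.2139) = -0.0445
  (2,b): 0.15·log₂(1.9608) = 0.1457
  (3,a): 0.33·log₂(1.0526) = 0.0244
  (3,b): 0.24·log₂(0.9357) = -0.0230
Sum = 0.142 bits.

0.142 bits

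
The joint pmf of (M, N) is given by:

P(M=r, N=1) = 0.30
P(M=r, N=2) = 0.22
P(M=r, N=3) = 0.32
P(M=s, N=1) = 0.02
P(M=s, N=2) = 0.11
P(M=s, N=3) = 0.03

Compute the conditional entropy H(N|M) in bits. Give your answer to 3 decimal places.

1.508 bits

Marginals: p(M) = (0.8400, 0.1600), p(N) = (0.3200, 0.3300, 0.3500).
H(N|M) = Σ p(M) · H(N|M=·).
  M=r: p=0.8400, H(N|M=r) = 1.5671
  M=s: p=0.1600, H(N|M=s) = 1.1995
Weighted sum = 1.508 bits.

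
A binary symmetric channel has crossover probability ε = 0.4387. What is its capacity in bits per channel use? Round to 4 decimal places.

Binary symmetric channel: C = 1 − h₂(ε) where h₂ is the binary entropy function.
h₂(0.4387) = −0.4387·log₂0.4387 − 0.5613·log₂0.5613 = 0.9891.
C = 1 − 0.9891 = 0.0109 bits per channel use.

0.0109 bits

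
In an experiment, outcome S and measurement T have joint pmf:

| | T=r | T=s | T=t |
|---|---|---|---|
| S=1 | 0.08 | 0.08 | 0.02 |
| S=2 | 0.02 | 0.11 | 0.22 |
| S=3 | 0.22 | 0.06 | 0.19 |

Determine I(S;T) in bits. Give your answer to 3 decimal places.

0.218 bits

Marginals: p(S) = (0.1800, 0.3500, 0.4700), p(T) = (0.3200, 0.2500, 0.4300).
I(S;T) = H(S) + H(T) − H(S,T).
H(S) = 1.4874, H(T) = 1.5496, H(S,T) = 2.8190.
I(S;T) = 1.4874 + 1.5496 − 2.8190 = 0.218 bits.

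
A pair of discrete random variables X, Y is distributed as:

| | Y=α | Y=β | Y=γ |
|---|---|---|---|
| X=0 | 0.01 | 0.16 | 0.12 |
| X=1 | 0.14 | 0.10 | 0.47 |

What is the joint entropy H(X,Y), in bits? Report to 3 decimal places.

2.098 bits

H(X,Y) = −Σ p(x,y)·log₂ p(x,y) over all 6 cells.
  cell (0,α): −0.01·log₂0.01 = 0.0664
  cell (0,β): −0.16·log₂0.16 = 0.4230
  cell (0,γ): −0.12·log₂0.12 = 0.3671
  cell (1,α): −0.14·log₂0.14 = 0.3971
  cell (1,β): −0.10·log₂0.10 = 0.3322
  cell (1,γ): −0.47·log₂0.47 = 0.5120
Sum = 2.098 bits.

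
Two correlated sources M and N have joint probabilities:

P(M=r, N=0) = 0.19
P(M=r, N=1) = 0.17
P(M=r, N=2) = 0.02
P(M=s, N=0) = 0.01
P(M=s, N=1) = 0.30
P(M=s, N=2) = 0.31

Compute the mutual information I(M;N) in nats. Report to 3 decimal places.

0.241 nats

Marginals: p(M) = (0.3800, 0.6200), p(N) = (0.2000, 0.4700, 0.3300).
I(M;N) = H(M) + H(N) − H(M,N).
H(M) = 0.6641, H(N) = 1.0426, H(M,N) = 1.4653.
I(M;N) = 0.6641 + 1.0426 − 1.4653 = 0.241 nats.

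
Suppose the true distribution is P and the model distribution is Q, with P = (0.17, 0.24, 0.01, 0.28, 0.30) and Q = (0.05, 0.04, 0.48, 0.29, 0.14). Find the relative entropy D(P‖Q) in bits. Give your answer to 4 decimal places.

1.1804 bits

D(P‖Q) = Σ p·log₂(p/q).
  0.17·log₂(0.17/0.05) = 0.30014
  0.24·log₂(0.24/0.04) = 0.62039
  0.01·log₂(0.01/0.48) = -0.05585
  0.28·log₂(0.28/0.29) = -0.01418
  0.30·log₂(0.30/0.14) = 0.32986
D(P‖Q) = 1.1804 bits.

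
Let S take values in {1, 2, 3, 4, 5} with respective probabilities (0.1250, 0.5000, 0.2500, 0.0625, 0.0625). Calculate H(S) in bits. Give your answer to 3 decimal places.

H(S) = −Σ p·log₂ p.
  −(0.1250)·log₂(0.1250) = 0.3750
  −(0.5000)·log₂(0.5000) = 0.5000
  −(0.2500)·log₂(0.2500) = 0.5000
  −(0.0625)·log₂(0.0625) = 0.2500
  −(0.0625)·log₂(0.0625) = 0.2500
Sum: 0.3750 + 0.5000 + 0.5000 + 0.2500 + 0.2500 = 1.875 bits.

1.875 bits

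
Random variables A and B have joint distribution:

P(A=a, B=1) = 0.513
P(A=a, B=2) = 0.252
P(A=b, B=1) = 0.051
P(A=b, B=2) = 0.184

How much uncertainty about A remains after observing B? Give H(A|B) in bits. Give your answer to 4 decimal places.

Chain rule: H(A|B) = H(A,B) − H(B).
Marginals: p(A) = (0.7650, 0.2350), p(B) = (0.5640, 0.4360).
H(A,B) = 1.6634 bits; H(B) = 0.9881 bits.
H(A|B) = 1.6634 − 0.9881 = 0.6753 bits.

0.6753 bits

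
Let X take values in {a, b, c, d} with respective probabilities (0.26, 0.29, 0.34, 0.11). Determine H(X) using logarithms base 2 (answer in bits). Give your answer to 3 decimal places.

1.903 bits

H(X) = −Σ p·log₂ p.
  −(0.26)·log₂(0.26) = 0.5053
  −(0.29)·log₂(0.29) = 0.5179
  −(0.34)·log₂(0.34) = 0.5292
  −(0.11)·log₂(0.11) = 0.3503
Sum: 0.5053 + 0.5179 + 0.5292 + 0.3503 = 1.903 bits.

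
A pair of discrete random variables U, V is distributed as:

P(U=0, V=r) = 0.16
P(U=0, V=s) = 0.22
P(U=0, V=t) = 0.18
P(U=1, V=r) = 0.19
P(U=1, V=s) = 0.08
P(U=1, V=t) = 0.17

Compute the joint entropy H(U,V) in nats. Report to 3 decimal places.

1.754 nats

H(U,V) = −Σ p(x,y)·ln p(x,y) over all 6 cells.
  cell (0,r): −0.16·ln0.16 = 0.2932
  cell (0,s): −0.22·ln0.22 = 0.3331
  cell (0,t): −0.18·ln0.18 = 0.3087
  cell (1,r): −0.19·ln0.19 = 0.3155
  cell (1,s): −0.08·ln0.08 = 0.2021
  cell (1,t): −0.17·ln0.17 = 0.3012
Sum = 1.754 nats.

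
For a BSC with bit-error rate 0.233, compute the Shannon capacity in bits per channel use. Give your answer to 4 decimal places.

0.2168 bits

Binary symmetric channel: C = 1 − h₂(ε) where h₂ is the binary entropy function.
h₂(0.233) = −0.233·log₂0.233 − 0.767·log₂0.767 = 0.7832.
C = 1 − 0.7832 = 0.2168 bits per channel use.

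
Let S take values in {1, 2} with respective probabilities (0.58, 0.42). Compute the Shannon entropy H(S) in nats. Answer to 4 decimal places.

H(S) = −Σ p·ln p.
  −(0.58)·ln(0.58) = 0.31594
  −(0.42)·ln(0.42) = 0.36435
Sum: 0.31594 + 0.36435 = 0.6803 nats.

0.6803 nats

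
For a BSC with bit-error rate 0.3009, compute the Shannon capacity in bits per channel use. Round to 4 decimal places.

0.1176 bits

Binary symmetric channel: C = 1 − h₂(ε) where h₂ is the binary entropy function.
h₂(0.3009) = −0.3009·log₂0.3009 − 0.6991·log₂0.6991 = 0.8824.
C = 1 − 0.8824 = 0.1176 bits per channel use.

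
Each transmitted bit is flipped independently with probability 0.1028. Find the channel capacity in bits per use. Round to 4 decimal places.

Binary symmetric channel: C = 1 − h₂(ε) where h₂ is the binary entropy function.
h₂(0.1028) = −0.1028·log₂0.1028 − 0.8972·log₂0.8972 = 0.4778.
C = 1 − 0.4778 = 0.5222 bits per channel use.

0.5222 bits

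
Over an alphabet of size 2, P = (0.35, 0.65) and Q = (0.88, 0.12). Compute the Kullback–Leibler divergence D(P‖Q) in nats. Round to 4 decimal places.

0.7755 nats

D(P‖Q) = Σ p·ln(p/q).
  0.35·ln(0.35/0.88) = -0.32270
  0.65·ln(0.65/0.12) = 1.09816
D(P‖Q) = 0.7755 nats.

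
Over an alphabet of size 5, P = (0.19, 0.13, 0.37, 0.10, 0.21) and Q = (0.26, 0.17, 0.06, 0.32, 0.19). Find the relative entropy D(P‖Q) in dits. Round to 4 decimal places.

0.2099 dits

D(P‖Q) = Σ p·log₁₀(p/q).
  0.19·log₁₀(0.19/0.26) = -0.02588
  0.13·log₁₀(0.13/0.17) = -0.01515
  0.37·log₁₀(0.37/0.06) = 0.29232
  0.10·log₁₀(0.10/0.32) = -0.05051
  0.21·log₁₀(0.21/0.19) = 0.00913
D(P‖Q) = 0.2099 dits.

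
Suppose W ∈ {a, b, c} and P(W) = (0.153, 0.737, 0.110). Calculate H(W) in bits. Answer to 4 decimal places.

H(W) = −Σ p·log₂ p.
  −(0.153)·log₂(0.153) = 0.41438
  −(0.737)·log₂(0.737) = 0.32447
  −(0.110)·log₂(0.110) = 0.35029
Sum: 0.41438 + 0.32447 + 0.35029 = 1.0891 bits.

1.0891 bits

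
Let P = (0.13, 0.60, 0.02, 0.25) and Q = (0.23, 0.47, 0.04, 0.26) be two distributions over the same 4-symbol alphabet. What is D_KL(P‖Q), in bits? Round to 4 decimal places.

D(P‖Q) = Σ p·log₂(p/q).
  0.13·log₂(0.13/0.23) = -0.10701
  0.60·log₂(0.60/0.47) = 0.21138
  0.02·log₂(0.02/0.04) = -0.02000
  0.25·log₂(0.25/0.26) = -0.01415
D(P‖Q) = 0.0702 bits.

0.0702 bits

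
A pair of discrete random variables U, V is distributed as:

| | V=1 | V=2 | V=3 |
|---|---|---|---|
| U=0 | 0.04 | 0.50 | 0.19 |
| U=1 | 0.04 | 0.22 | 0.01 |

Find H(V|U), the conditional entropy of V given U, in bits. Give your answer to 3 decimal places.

1.032 bits

Chain rule: H(V|U) = H(U,V) − H(U).
Marginals: p(U) = (0.7300, 0.2700), p(V) = (0.0800, 0.7200, 0.2000).
H(U,V) = 1.8737 bits; H(U) = 0.8415 bits.
H(V|U) = 1.8737 − 0.8415 = 1.032 bits.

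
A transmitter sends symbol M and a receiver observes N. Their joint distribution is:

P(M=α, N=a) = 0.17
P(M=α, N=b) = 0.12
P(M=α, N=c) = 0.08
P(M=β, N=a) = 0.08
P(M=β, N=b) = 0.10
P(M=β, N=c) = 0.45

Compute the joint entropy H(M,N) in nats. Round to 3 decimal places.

H(M,N) = −Σ p(x,y)·ln p(x,y) over all 6 cells.
  cell (α,a): −0.17·ln0.17 = 0.3012
  cell (α,b): −0.12·ln0.12 = 0.2544
  cell (α,c): −0.08·ln0.08 = 0.2021
  cell (β,a): −0.08·ln0.08 = 0.2021
  cell (β,b): −0.10·ln0.10 = 0.2303
  cell (β,c): −0.45·ln0.45 = 0.3593
Sum = 1.549 nats.

1.549 nats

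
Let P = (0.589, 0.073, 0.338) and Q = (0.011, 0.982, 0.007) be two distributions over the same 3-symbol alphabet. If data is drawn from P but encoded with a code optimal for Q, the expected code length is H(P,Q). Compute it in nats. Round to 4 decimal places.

4.3347 nats

H(P,Q) = −Σ p·ln q.
  −0.589·ln(0.011) = 2.65631
  −0.073·ln(0.982) = 0.00133
  −0.338·ln(0.007) = 1.67710
H(P,Q) = 4.3347 nats.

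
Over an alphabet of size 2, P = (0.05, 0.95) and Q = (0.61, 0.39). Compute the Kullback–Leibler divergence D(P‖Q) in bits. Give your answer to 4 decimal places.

1.0398 bits

D(P‖Q) = Σ p·log₂(p/q).
  0.05·log₂(0.05/0.61) = -0.18044
  0.95·log₂(0.95/0.39) = 1.22023
D(P‖Q) = 1.0398 bits.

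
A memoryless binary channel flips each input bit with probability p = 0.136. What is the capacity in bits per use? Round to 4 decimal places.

Binary symmetric channel: C = 1 − h₂(ε) where h₂ is the binary entropy function.
h₂(0.136) = −0.136·log₂0.136 − 0.864·log₂0.864 = 0.5737.
C = 1 − 0.5737 = 0.4263 bits per channel use.

0.4263 bits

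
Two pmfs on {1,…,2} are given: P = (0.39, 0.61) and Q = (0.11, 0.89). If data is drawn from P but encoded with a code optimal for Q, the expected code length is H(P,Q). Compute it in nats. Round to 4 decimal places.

0.9319 nats

H(P,Q) = −Σ p·ln q.
  −0.39·ln(0.11) = 0.86084
  −0.61·ln(0.89) = 0.07109
H(P,Q) = 0.9319 nats.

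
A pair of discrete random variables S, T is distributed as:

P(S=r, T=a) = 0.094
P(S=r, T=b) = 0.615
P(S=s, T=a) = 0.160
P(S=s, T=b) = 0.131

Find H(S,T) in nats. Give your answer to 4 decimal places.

H(S,T) = −Σ p(x,y)·ln p(x,y) over all 4 cells.
  cell (r,a): −0.094·ln0.094 = 0.22226
  cell (r,b): −0.615·ln0.615 = 0.29897
  cell (s,a): −0.160·ln0.160 = 0.29321
  cell (s,b): −0.131·ln0.131 = 0.26627
Sum = 1.0807 nats.

1.0807 nats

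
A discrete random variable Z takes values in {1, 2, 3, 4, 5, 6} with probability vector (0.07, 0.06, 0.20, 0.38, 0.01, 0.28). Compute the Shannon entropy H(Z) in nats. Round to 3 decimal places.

H(Z) = −Σ p·ln p.
  −(0.07)·ln(0.07) = 0.1861
  −(0.06)·ln(0.06) = 0.1688
  −(0.20)·ln(0.20) = 0.3219
  −(0.38)·ln(0.38) = 0.3677
  −(0.01)·ln(0.01) = 0.0461
  −(0.28)·ln(0.28) = 0.3564
Sum: 0.1861 + 0.1688 + 0.3219 + 0.3677 + 0.0461 + 0.3564 = 1.447 nats.

1.447 nats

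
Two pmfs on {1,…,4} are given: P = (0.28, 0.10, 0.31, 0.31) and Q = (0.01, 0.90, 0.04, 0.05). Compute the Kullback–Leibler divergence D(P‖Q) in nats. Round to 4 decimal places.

D(P‖Q) = Σ p·ln(p/q).
  0.28·ln(0.28/0.01) = 0.93302
  0.10·ln(0.10/0.90) = -0.21972
  0.31·ln(0.31/0.04) = 0.63478
  0.31·ln(0.31/0.05) = 0.56561
D(P‖Q) = 1.9137 nats.

1.9137 nats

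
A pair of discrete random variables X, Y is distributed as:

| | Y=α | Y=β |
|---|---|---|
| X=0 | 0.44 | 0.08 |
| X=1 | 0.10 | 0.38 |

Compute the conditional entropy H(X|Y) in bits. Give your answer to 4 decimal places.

0.6799 bits

Marginals: p(X) = (0.5200, 0.4800), p(Y) = (0.5400, 0.4600).
H(X|Y) = Σ p(Y) · H(X|Y=·).
  Y=α: p=0.5400, H(X|Y=α) = 0.6913
  Y=β: p=0.4600, H(X|Y=β) = 0.6666
Weighted sum = 0.6799 bits.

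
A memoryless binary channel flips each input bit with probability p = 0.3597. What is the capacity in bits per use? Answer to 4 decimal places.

Binary symmetric channel: C = 1 − h₂(ε) where h₂ is the binary entropy function.
h₂(0.3597) = −0.3597·log₂0.3597 − 0.6403·log₂0.6403 = 0.9424.
C = 1 − 0.9424 = 0.0576 bits per channel use.

0.0576 bits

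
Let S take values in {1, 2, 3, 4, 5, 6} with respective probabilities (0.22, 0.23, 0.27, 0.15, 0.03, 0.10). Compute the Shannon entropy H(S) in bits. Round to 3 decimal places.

H(S) = −Σ p·log₂ p.
  −(0.22)·log₂(0.22) = 0.4806
  −(0.23)·log₂(0.23) = 0.4877
  −(0.27)·log₂(0.27) = 0.5100
  −(0.15)·log₂(0.15) = 0.4105
  −(0.03)·log₂(0.03) = 0.1518
  −(0.10)·log₂(0.10) = 0.3322
Sum: 0.4806 + 0.4877 + 0.5100 + 0.4105 + 0.1518 + 0.3322 = 2.373 bits.

2.373 bits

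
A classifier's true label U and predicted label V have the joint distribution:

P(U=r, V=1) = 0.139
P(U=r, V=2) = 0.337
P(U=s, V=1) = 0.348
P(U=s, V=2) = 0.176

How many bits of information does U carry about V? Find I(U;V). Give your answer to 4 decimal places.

0.1023 bits

Marginals: p(U) = (0.4760, 0.5240), p(V) = (0.4870, 0.5130).
I(U;V) = Σ p(x,y)·log₂[p(x,y)/(p(x)p(y))].
  (r,1): 0.139·log₂(0.5996) = -0.10256
  (r,2): 0.337·log₂(1.3801) = 0.15662
  (s,1): 0.348·log₂(1.3637) = 0.15574
  (s,2): 0.176·log₂(0.6547) = -0.10754
Sum = 0.1023 bits.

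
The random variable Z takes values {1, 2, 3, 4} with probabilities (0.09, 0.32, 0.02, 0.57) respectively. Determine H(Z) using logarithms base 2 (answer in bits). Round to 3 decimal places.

H(Z) = −Σ p·log₂ p.
  −(0.09)·log₂(0.09) = 0.3127
  −(0.32)·log₂(0.32) = 0.5260
  −(0.02)·log₂(0.02) = 0.1129
  −(0.57)·log₂(0.57) = 0.4623
Sum: 0.3127 + 0.5260 + 0.1129 + 0.4623 = 1.414 bits.

1.414 bits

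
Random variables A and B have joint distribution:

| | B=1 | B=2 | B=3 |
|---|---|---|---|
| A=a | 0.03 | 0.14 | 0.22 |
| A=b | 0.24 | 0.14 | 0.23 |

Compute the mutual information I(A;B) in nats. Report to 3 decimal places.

Marginals: p(A) = (0.3900, 0.6100), p(B) = (0.2700, 0.2800, 0.4500).
I(A;B) = Σ p(x,y)·ln[p(x,y)/(p(x)p(y))].
  (a,1): 0.03·ln(0.2849) = -0.0377
  (a,2): 0.14·ln(1.2821) = 0.0348
  (a,3): 0.22·ln(1.2536) = 0.0497
  (b,1): 0.24·ln(1.4572) = 0.0904
  (b,2): 0.14·ln(0.8197) = -0.0278
  (b,3): 0.23·ln(0.8379) = -0.0407
Sum = 0.069 nats.

0.069 nats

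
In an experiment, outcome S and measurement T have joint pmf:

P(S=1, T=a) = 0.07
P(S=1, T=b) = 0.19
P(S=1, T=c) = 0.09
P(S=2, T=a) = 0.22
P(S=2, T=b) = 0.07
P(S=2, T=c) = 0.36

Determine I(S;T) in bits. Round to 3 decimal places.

Marginals: p(S) = (0.3500, 0.6500), p(T) = (0.2900, 0.2600, 0.4500).
I(S;T) = Σ p(x,y)·log₂[p(x,y)/(p(x)p(y))].
  (1,a): 0.07·log₂(0.6897) = -0.0375
  (1,b): 0.19·log₂(2.0879) = 0.2018
  (1,c): 0.09·log₂(0.5714) = -0.0727
  (2,a): 0.22·log₂(1.1671) = 0.0490
  (2,b): 0.07·log₂(0.4142) = -0.0890
  (2,c): 0.36·log₂(1.2308) = 0.1078
Sum = 0.159 bits.

0.159 bits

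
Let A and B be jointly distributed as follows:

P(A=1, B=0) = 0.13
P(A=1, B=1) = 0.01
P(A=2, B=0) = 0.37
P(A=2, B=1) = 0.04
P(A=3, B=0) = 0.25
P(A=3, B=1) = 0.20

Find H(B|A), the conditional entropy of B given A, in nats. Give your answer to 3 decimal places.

0.476 nats

Chain rule: H(B|A) = H(A,B) − H(A).
Marginals: p(A) = (0.1400, 0.4100, 0.4500), p(B) = (0.7500, 0.2500).
H(A,B) = 1.4764 nats; H(A) = 1.0001 nats.
H(B|A) = 1.4764 − 1.0001 = 0.476 nats.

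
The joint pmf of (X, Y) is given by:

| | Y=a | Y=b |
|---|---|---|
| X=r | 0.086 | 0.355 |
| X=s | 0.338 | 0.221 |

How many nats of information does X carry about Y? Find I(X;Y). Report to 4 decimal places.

0.0888 nats

Marginals: p(X) = (0.4410, 0.5590), p(Y) = (0.4240, 0.5760).
I(X;Y) = Σ p(x,y)·ln[p(x,y)/(p(x)p(y))].
  (r,a): 0.086·ln(0.4599) = -0.06679
  (r,b): 0.355·ln(1.3975) = 0.11883
  (s,a): 0.338·ln(1.4261) = 0.11996
  (s,b): 0.221·ln(0.6864) = -0.08317
Sum = 0.0888 nats.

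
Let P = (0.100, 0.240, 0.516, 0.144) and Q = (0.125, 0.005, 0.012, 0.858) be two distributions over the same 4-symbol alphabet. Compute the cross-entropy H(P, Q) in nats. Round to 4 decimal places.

H(P,Q) = −Σ p·ln q.
  −0.100·ln(0.125) = 0.20794
  −0.240·ln(0.005) = 1.27160
  −0.516·ln(0.012) = 2.28219
  −0.144·ln(0.858) = 0.02205
H(P,Q) = 3.7838 nats.

3.7838 nats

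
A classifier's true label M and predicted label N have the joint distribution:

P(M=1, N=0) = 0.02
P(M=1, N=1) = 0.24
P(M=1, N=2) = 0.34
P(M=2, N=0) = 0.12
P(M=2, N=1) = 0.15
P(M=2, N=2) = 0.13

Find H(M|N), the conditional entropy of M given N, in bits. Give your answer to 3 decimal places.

Marginals: p(M) = (0.6000, 0.4000), p(N) = (0.1400, 0.3900, 0.4700).
H(M|N) = Σ p(N) · H(M|N=·).
  N=0: p=0.1400, H(M|N=0) = 0.5917
  N=1: p=0.3900, H(M|N=1) = 0.9612
  N=2: p=0.4700, H(M|N=2) = 0.8508
Weighted sum = 0.858 bits.

0.858 bits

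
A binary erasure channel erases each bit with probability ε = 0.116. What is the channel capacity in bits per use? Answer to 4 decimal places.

0.8840 bits

Binary erasure channel: capacity C = 1 − ε.
C = 1 − 0.116 = 0.8840 bits per channel use.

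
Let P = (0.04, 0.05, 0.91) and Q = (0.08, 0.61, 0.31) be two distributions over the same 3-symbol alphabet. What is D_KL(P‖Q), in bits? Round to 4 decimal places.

D(P‖Q) = Σ p·log₂(p/q).
  0.04·log₂(0.04/0.08) = -0.04000
  0.05·log₂(0.05/0.61) = -0.18044
  0.91·log₂(0.91/0.31) = 1.41377
D(P‖Q) = 1.1933 bits.

1.1933 bits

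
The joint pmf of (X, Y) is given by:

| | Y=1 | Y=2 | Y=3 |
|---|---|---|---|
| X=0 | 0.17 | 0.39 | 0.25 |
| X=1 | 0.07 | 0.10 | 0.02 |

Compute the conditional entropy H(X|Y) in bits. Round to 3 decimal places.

0.670 bits

Marginals: p(X) = (0.8100, 0.1900), p(Y) = (0.2400, 0.4900, 0.2700).
H(X|Y) = Σ p(Y) · H(X|Y=·).
  Y=1: p=0.2400, H(X|Y=1) = 0.8709
  Y=2: p=0.4900, H(X|Y=2) = 0.7300
  Y=3: p=0.2700, H(X|Y=3) = 0.3809
Weighted sum = 0.670 bits.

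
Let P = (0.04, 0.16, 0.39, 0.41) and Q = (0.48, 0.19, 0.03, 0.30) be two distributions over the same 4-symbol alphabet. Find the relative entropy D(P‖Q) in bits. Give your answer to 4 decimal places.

D(P‖Q) = Σ p·log₂(p/q).
  0.04·log₂(0.04/0.48) = -0.14340
  0.16·log₂(0.16/0.19) = -0.03967
  0.39·log₂(0.39/0.03) = 1.44317
  0.41·log₂(0.41/0.30) = 0.18477
D(P‖Q) = 1.4449 bits.

1.4449 bits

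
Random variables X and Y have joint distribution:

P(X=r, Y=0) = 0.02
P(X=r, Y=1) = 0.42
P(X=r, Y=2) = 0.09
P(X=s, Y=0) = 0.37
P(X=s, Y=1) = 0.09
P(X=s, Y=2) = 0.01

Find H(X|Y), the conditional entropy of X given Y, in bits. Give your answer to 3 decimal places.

Chain rule: H(X|Y) = H(X,Y) − H(Y).
Marginals: p(X) = (0.5300, 0.4700), p(Y) = (0.3900, 0.5100, 0.1000).
H(X,Y) = 1.8610 bits; H(Y) = 1.3574 bits.
H(X|Y) = 1.8610 − 1.3574 = 0.504 bits.

0.504 bits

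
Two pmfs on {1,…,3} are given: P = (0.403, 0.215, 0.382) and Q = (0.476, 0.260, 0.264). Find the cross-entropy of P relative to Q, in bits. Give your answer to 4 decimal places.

1.5834 bits

H(P,Q) = −Σ p·log₂ q.
  −0.403·log₂(0.476) = 0.43160
  −0.215·log₂(0.260) = 0.41783
  −0.382·log₂(0.264) = 0.73397
H(P,Q) = 1.5834 bits.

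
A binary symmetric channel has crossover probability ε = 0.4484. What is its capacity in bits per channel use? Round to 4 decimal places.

0.0077 bits

Binary symmetric channel: C = 1 − h₂(ε) where h₂ is the binary entropy function.
h₂(0.4484) = −0.4484·log₂0.4484 − 0.5516·log₂0.5516 = 0.9923.
C = 1 − 0.9923 = 0.0077 bits per channel use.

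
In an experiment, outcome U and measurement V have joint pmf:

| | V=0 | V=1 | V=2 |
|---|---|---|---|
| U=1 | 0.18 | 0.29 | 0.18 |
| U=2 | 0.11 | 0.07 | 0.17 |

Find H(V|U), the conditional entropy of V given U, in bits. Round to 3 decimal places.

1.528 bits

Marginals: p(U) = (0.6500, 0.3500), p(V) = (0.2900, 0.3600, 0.3500).
H(V|U) = Σ p(U) · H(V|U=·).
  U=1: p=0.6500, H(V|U=1) = 1.5455
  U=2: p=0.3500, H(V|U=2) = 1.4952
Weighted sum = 1.528 bits.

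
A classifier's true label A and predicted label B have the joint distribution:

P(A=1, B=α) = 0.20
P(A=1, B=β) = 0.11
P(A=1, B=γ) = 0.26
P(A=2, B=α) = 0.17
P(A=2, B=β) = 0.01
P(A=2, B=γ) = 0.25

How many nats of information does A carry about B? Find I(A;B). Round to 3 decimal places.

Marginals: p(A) = (0.5700, 0.4300), p(B) = (0.3700, 0.1200, 0.5100).
I(A;B) = Σ p(x,y)·ln[p(x,y)/(p(x)p(y))].
  (1,α): 0.20·ln(0.9483) = -0.0106
  (1,β): 0.11·ln(1.6082) = 0.0523
  (1,γ): 0.26·ln(0.8944) = -0.0290
  (2,α): 0.17·ln(1.0685) = 0.0113
  (2,β): 0.01·ln(0.1938) = -0.0164
  (2,γ): 0.25·ln(1.1400) = 0.0328
Sum = 0.040 nats.

0.040 nats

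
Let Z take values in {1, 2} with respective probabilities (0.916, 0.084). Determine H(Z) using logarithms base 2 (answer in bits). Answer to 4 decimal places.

H(Z) = −Σ p·log₂ p.
  −(0.916)·log₂(0.916) = 0.11595
  −(0.084)·log₂(0.084) = 0.30017
Sum: 0.11595 + 0.30017 = 0.4161 bits.

0.4161 bits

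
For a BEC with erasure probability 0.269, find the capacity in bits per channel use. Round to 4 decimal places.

0.7310 bits

Binary erasure channel: capacity C = 1 − ε.
C = 1 − 0.269 = 0.7310 bits per channel use.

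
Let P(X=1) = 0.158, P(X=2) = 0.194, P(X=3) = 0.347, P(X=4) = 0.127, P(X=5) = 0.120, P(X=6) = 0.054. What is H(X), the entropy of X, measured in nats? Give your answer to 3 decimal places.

1.651 nats

H(X) = −Σ p·ln p.
  −(0.158)·ln(0.158) = 0.2915
  −(0.194)·ln(0.194) = 0.3181
  −(0.347)·ln(0.347) = 0.3673
  −(0.127)·ln(0.127) = 0.2621
  −(0.120)·ln(0.120) = 0.2544
  −(0.054)·ln(0.054) = 0.1576
Sum: 0.2915 + 0.3181 + 0.3673 + 0.2621 + 0.2544 + 0.1576 = 1.651 nats.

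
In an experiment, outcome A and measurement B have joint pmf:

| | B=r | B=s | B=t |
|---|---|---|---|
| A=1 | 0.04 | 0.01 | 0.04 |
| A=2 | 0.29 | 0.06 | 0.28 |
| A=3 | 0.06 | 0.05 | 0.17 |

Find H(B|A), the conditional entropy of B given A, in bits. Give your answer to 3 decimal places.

Chain rule: H(B|A) = H(A,B) − H(A).
Marginals: p(A) = (0.0900, 0.6300, 0.2800), p(B) = (0.3900, 0.1200, 0.4900).
H(A,B) = 2.6078 bits; H(A) = 1.2468 bits.
H(B|A) = 2.6078 − 1.2468 = 1.361 bits.

1.361 bits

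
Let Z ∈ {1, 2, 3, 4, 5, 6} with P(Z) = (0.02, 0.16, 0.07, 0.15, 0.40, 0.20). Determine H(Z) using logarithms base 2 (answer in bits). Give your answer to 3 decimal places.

H(Z) = −Σ p·log₂ p.
  −(0.02)·log₂(0.02) = 0.1129
  −(0.16)·log₂(0.16) = 0.4230
  −(0.07)·log₂(0.07) = 0.2686
  −(0.15)·log₂(0.15) = 0.4105
  −(0.40)·log₂(0.40) = 0.5288
  −(0.20)·log₂(0.20) = 0.4644
Sum: 0.1129 + 0.4230 + 0.2686 + 0.4105 + 0.5288 + 0.4644 = 2.208 bits.

2.208 bits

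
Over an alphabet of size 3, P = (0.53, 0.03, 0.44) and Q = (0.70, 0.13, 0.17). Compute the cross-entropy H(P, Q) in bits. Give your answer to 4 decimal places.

H(P,Q) = −Σ p·log₂ q.
  −0.53·log₂(0.70) = 0.27272
  −0.03·log₂(0.13) = 0.08830
  −0.44·log₂(0.17) = 1.12481
H(P,Q) = 1.4858 bits.

1.4858 bits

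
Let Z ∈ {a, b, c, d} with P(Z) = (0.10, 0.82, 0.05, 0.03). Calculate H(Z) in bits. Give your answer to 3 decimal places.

H(Z) = −Σ p·log₂ p.
  −(0.10)·log₂(0.10) = 0.3322
  −(0.82)·log₂(0.82) = 0.2348
  −(0.05)·log₂(0.05) = 0.2161
  −(0.03)·log₂(0.03) = 0.1518
Sum: 0.3322 + 0.2348 + 0.2161 + 0.1518 = 0.935 bits.

0.935 bits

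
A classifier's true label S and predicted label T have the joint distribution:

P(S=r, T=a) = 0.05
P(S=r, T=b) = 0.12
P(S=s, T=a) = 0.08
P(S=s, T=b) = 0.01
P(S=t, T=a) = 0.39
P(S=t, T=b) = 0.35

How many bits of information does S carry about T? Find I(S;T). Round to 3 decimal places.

0.067 bits

Marginals: p(S) = (0.1700, 0.0900, 0.7400), p(T) = (0.5200, 0.4800).
I(S;T) = H(S) + H(T) − H(S,T).
H(S) = 1.0687, H(T) = 0.9988, H(S,T) = 2.0010.
I(S;T) = 1.0687 + 0.9988 − 2.0010 = 0.067 bits.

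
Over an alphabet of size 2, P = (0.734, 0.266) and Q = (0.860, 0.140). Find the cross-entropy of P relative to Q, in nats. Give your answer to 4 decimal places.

H(P,Q) = −Σ p·ln q.
  −0.734·ln(0.860) = 0.11070
  −0.266·ln(0.140) = 0.52299
H(P,Q) = 0.6337 nats.

0.6337 nats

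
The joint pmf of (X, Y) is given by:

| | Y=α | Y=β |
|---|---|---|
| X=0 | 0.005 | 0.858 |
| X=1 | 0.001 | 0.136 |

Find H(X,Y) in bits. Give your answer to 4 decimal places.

0.6292 bits

H(X,Y) = −Σ p(x,y)·log₂ p(x,y) over all 4 cells.
  cell (0,α): −0.005·log₂0.005 = 0.03822
  cell (0,β): −0.858·log₂0.858 = 0.18958
  cell (1,α): −0.001·log₂0.001 = 0.00997
  cell (1,β): −0.136·log₂0.136 = 0.39145
Sum = 0.6292 bits.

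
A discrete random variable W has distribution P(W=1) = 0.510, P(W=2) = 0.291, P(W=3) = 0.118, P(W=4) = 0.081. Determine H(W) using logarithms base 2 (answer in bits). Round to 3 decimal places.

H(W) = −Σ p·log₂ p.
  −(0.510)·log₂(0.510) = 0.4954
  −(0.291)·log₂(0.291) = 0.5182
  −(0.118)·log₂(0.118) = 0.3638
  −(0.081)·log₂(0.081) = 0.2937
Sum: 0.4954 + 0.5182 + 0.3638 + 0.2937 = 1.671 bits.

1.671 bits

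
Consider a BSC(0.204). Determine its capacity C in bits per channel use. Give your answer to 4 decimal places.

0.2701 bits

Binary symmetric channel: C = 1 − h₂(ε) where h₂ is the binary entropy function.
h₂(0.204) = −0.204·log₂0.204 − 0.796·log₂0.796 = 0.7299.
C = 1 − 0.7299 = 0.2701 bits per channel use.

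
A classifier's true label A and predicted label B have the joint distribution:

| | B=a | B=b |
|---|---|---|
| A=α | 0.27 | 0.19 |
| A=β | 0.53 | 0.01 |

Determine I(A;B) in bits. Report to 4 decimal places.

Marginals: p(A) = (0.4600, 0.5400), p(B) = (0.8000, 0.2000).
I(A;B) = Σ p(x,y)·log₂[p(x,y)/(p(x)p(y))].
  (α,a): 0.27·log₂(0.7337) = -0.12062
  (α,b): 0.19·log₂(2.0652) = 0.19880
  (β,a): 0.53·log₂(1.2269) = 0.15633
  (β,b): 0.01·log₂(0.0926) = -0.03433
Sum = 0.2002 bits.

0.2002 bits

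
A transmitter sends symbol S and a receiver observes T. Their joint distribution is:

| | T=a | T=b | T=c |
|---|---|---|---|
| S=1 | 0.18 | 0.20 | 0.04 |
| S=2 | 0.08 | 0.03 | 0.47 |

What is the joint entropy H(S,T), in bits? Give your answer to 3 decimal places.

2.051 bits

H(S,T) = −Σ p(x,y)·log₂ p(x,y) over all 6 cells.
  cell (1,a): −0.18·log₂0.18 = 0.4453
  cell (1,b): −0.20·log₂0.20 = 0.4644
  cell (1,c): −0.04·log₂0.04 = 0.1858
  cell (2,a): −0.08·log₂0.08 = 0.2915
  cell (2,b): −0.03·log₂0.03 = 0.1518
  cell (2,c): −0.47·log₂0.47 = 0.5120
Sum = 2.051 bits.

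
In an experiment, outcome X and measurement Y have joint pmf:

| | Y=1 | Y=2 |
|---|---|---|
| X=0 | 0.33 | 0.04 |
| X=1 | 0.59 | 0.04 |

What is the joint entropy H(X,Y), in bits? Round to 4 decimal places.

1.3484 bits

H(X,Y) = −Σ p(x,y)·log₂ p(x,y) over all 4 cells.
  cell (0,1): −0.33·log₂0.33 = 0.52782
  cell (0,2): −0.04·log₂0.04 = 0.18575
  cell (1,1): −0.59·log₂0.59 = 0.44912
  cell (1,2): −0.04·log₂0.04 = 0.18575
Sum = 1.3484 bits.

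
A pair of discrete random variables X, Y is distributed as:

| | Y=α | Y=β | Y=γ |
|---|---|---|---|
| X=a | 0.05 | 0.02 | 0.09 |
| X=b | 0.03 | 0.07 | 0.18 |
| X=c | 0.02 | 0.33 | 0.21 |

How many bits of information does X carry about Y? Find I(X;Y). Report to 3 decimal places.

Marginals: p(X) = (0.1600, 0.2800, 0.5600), p(Y) = (0.1000, 0.4200, 0.4800).
I(X;Y) = Σ p(x,y)·log₂[p(x,y)/(p(x)p(y))].
  (a,α): 0.05·log₂(3.1250) = 0.0822
  (a,β): 0.02·log₂(0.2976) = -0.0350
  (a,γ): 0.09·log₂(1.1719) = 0.0206
  (b,α): 0.03·log₂(1.0714) = 0.0030
  (b,β): 0.07·log₂(0.5952) = -0.0524
  (b,γ): 0.18·log₂(1.3393) = 0.0759
  (c,α): 0.02·log₂(0.3571) = -0.0297
  (c,β): 0.33·log₂(1.4031) = 0.1612
  (c,γ): 0.21·log₂(0.7812) = -0.0748
Sum = 0.151 bits.

0.151 bits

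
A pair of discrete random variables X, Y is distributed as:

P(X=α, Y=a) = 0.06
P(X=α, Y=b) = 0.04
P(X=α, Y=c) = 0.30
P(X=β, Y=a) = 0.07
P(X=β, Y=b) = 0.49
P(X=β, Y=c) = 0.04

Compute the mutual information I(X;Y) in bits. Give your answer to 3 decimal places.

Marginals: p(X) = (0.4000, 0.6000), p(Y) = (0.1300, 0.5300, 0.3400).
I(X;Y) = Σ p(x,y)·log₂[p(x,y)/(p(x)p(y))].
  (α,a): 0.06·log₂(1.1538) = 0.0124
  (α,b): 0.04·log₂(0.1887) = -0.0962
  (α,c): 0.30·log₂(2.2059) = 0.3424
  (β,a): 0.07·log₂(0.8974) = -0.0109
  (β,b): 0.49·log₂(1.5409) = 0.3056
  (β,c): 0.04·log₂(0.1961) = -0.0940
Sum = 0.459 bits.

0.459 bits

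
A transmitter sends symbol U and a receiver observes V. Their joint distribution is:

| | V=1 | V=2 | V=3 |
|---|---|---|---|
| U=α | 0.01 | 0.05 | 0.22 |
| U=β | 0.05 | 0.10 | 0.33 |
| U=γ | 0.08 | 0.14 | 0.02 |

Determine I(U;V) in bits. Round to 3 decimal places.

0.253 bits

Marginals: p(U) = (0.2800, 0.4800, 0.2400), p(V) = (0.1400, 0.2900, 0.5700).
I(U;V) = H(U) + H(V) − H(U,V).
H(U) = 1.5166, H(V) = 1.3773, H(U,V) = 2.6407.
I(U;V) = 1.5166 + 1.3773 − 2.6407 = 0.253 bits.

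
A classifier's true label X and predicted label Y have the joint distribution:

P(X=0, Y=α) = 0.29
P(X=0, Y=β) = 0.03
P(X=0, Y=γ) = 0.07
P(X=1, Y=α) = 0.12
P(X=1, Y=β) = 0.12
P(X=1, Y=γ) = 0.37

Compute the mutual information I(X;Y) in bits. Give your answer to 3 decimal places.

0.221 bits

Marginals: p(X) = (0.3900, 0.6100), p(Y) = (0.4100, 0.1500, 0.4400).
I(X;Y) = H(X) + H(Y) − H(X,Y).
H(X) = 0.9648, H(Y) = 1.4591, H(X,Y) = 2.2031.
I(X;Y) = 0.9648 + 1.4591 − 2.2031 = 0.221 bits.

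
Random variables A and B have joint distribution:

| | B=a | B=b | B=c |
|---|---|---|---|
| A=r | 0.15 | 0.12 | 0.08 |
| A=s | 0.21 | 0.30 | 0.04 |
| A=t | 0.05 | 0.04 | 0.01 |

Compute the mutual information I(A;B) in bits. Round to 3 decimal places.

0.045 bits

Marginals: p(A) = (0.3500, 0.5500, 0.1000), p(B) = (0.4100, 0.4600, 0.1300).
I(A;B) = H(A) + H(B) − H(A,B).
H(A) = 1.3367, H(B) = 1.4254, H(A,B) = 2.7171.
I(A;B) = 1.3367 + 1.4254 − 2.7171 = 0.045 bits.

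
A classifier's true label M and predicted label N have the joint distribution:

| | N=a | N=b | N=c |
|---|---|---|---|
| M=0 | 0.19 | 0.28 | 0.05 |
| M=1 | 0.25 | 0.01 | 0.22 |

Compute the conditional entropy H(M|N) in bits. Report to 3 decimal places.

Marginals: p(M) = (0.5200, 0.4800), p(N) = (0.4400, 0.2900, 0.2700).
H(M|N) = Σ p(N) · H(M|N=·).
  N=a: p=0.4400, H(M|N=a) = 0.9865
  N=b: p=0.2900, H(M|N=b) = 0.2164
  N=c: p=0.2700, H(M|N=c) = 0.6913
Weighted sum = 0.683 bits.

0.683 bits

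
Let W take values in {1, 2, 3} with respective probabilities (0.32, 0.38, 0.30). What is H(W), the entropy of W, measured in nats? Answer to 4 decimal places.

1.0935 nats

H(W) = −Σ p·ln p.
  −(0.32)·ln(0.32) = 0.36462
  −(0.38)·ln(0.38) = 0.36768
  −(0.30)·ln(0.30) = 0.36119
Sum: 0.36462 + 0.36768 + 0.36119 = 1.0935 nats.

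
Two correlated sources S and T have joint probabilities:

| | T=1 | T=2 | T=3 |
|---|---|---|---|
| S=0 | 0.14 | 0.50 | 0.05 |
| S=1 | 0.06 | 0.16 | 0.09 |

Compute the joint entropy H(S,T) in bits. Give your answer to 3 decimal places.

H(S,T) = −Σ p(x,y)·log₂ p(x,y) over all 6 cells.
  cell (0,1): −0.14·log₂0.14 = 0.3971
  cell (0,2): −0.50·log₂0.50 = 0.5000
  cell (0,3): −0.05·log₂0.05 = 0.2161
  cell (1,1): −0.06·log₂0.06 = 0.2435
  cell (1,2): −0.16·log₂0.16 = 0.4230
  cell (1,3): −0.09·log₂0.09 = 0.3127
Sum = 2.092 bits.

2.092 bits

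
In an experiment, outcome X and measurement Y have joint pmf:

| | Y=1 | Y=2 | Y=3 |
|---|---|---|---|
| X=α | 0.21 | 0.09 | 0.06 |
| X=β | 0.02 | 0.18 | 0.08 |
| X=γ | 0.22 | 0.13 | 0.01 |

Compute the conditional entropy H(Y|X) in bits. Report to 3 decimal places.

Chain rule: H(Y|X) = H(X,Y) − H(X).
Marginals: p(X) = (0.3600, 0.2800, 0.3600), p(Y) = (0.4500, 0.4000, 0.1500).
H(X,Y) = 2.8084 bits; H(X) = 1.5755 bits.
H(Y|X) = 2.8084 − 1.5755 = 1.233 bits.

1.233 bits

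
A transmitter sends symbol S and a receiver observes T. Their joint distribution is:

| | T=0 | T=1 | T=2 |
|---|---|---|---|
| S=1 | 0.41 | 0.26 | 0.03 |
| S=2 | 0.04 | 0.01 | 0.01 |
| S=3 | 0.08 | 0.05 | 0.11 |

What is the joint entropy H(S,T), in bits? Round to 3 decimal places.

H(S,T) = −Σ p(x,y)·log₂ p(x,y) over all 9 cells.
  cell (1,0): −0.41·log₂0.41 = 0.5274
  cell (1,1): −0.26·log₂0.26 = 0.5053
  cell (1,2): −0.03·log₂0.03 = 0.1518
  cell (2,0): −0.04·log₂0.04 = 0.1858
  cell (2,1): −0.01·log₂0.01 = 0.0664
  cell (2,2): −0.01·log₂0.01 = 0.0664
  cell (3,0): −0.08·log₂0.08 = 0.2915
  cell (3,1): −0.05·log₂0.05 = 0.2161
  cell (3,2): −0.11·log₂0.11 = 0.3503
Sum = 2.361 bits.

2.361 bits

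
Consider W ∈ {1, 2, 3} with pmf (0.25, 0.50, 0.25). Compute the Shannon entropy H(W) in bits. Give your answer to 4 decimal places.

1.5000 bits

H(W) = −Σ p·log₂ p.
  −(0.25)·log₂(0.25) = 0.50000
  −(0.50)·log₂(0.50) = 0.50000
  −(0.25)·log₂(0.25) = 0.50000
Sum: 0.50000 + 0.50000 + 0.50000 = 1.5000 bits.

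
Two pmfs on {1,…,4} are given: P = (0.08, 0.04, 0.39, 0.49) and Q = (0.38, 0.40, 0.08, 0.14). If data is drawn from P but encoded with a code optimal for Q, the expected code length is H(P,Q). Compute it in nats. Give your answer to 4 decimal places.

H(P,Q) = −Σ p·ln q.
  −0.08·ln(0.38) = 0.07741
  −0.04·ln(0.40) = 0.03665
  −0.39·ln(0.08) = 0.98503
  −0.49·ln(0.14) = 0.96340
H(P,Q) = 2.0625 nats.

2.0625 nats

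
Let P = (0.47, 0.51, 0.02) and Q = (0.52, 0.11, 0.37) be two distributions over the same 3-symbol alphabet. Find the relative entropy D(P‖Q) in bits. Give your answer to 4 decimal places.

0.9759 bits

D(P‖Q) = Σ p·log₂(p/q).
  0.47·log₂(0.47/0.52) = -0.06855
  0.51·log₂(0.51/0.11) = 1.12863
  0.02·log₂(0.02/0.37) = -0.08419
D(P‖Q) = 0.9759 bits.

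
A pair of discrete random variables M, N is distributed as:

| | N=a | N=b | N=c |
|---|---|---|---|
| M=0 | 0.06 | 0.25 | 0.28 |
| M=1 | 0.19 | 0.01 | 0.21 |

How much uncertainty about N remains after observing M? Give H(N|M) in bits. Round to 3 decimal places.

Marginals: p(M) = (0.5900, 0.4100), p(N) = (0.2500, 0.2600, 0.4900).
H(N|M) = Σ p(M) · H(N|M=·).
  M=0: p=0.5900, H(N|M=0) = 1.3706
  M=1: p=0.4100, H(N|M=1) = 1.1393
Weighted sum = 1.276 bits.

1.276 bits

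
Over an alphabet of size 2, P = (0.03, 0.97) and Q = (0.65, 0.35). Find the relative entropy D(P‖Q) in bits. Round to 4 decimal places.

1.2934 bits

D(P‖Q) = Σ p·log₂(p/q).
  0.03·log₂(0.03/0.65) = -0.13312
  0.97·log₂(0.97/0.35) = 1.42651
D(P‖Q) = 1.2934 bits.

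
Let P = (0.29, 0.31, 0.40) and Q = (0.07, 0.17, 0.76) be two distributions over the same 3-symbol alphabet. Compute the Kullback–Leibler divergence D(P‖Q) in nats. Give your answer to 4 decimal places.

0.3417 nats

D(P‖Q) = Σ p·ln(p/q).
  0.29·ln(0.29/0.07) = 0.41220
  0.31·ln(0.31/0.17) = 0.18624
  0.40·ln(0.40/0.76) = -0.25674
D(P‖Q) = 0.3417 nats.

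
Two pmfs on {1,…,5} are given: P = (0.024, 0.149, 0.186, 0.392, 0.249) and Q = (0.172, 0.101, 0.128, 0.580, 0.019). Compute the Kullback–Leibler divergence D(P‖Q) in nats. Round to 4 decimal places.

D(P‖Q) = Σ p·ln(p/q).
  0.024·ln(0.024/0.172) = -0.04727
  0.149·ln(0.149/0.101) = 0.05794
  0.186·ln(0.186/0.128) = 0.06951
  0.392·ln(0.392/0.580) = -0.15357
  0.249·ln(0.249/0.019) = 0.64068
D(P‖Q) = 0.5673 nats.

0.5673 nats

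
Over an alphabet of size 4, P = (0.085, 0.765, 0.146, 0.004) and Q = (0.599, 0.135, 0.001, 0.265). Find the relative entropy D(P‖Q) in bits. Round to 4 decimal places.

D(P‖Q) = Σ p·log₂(p/q).
  0.085·log₂(0.085/0.599) = -0.23945
  0.765·log₂(0.765/0.135) = 1.91441
  0.146·log₂(0.146/0.001) = 1.04971
  0.004·log₂(0.004/0.265) = -0.02420
D(P‖Q) = 2.7005 bits.

2.7005 bits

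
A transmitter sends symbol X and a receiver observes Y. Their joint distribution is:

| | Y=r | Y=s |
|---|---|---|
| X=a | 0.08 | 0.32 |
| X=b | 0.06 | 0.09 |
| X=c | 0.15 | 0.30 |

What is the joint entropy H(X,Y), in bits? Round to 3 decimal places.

H(X,Y) = −Σ p(x,y)·log₂ p(x,y) over all 6 cells.
  cell (a,r): −0.08·log₂0.08 = 0.2915
  cell (a,s): −0.32·log₂0.32 = 0.5260
  cell (b,r): −0.06·log₂0.06 = 0.2435
  cell (b,s): −0.09·log₂0.09 = 0.3127
  cell (c,r): −0.15·log₂0.15 = 0.4105
  cell (c,s): −0.30·log₂0.30 = 0.5211
Sum = 2.305 bits.

2.305 bits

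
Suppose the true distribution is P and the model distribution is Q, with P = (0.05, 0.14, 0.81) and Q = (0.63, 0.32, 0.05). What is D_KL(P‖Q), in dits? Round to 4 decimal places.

0.8744 dits

D(P‖Q) = Σ p·log₁₀(p/q).
  0.05·log₁₀(0.05/0.63) = -0.05502
  0.14·log₁₀(0.14/0.32) = -0.05026
  0.81·log₁₀(0.81/0.05) = 0.97971
D(P‖Q) = 0.8744 dits.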